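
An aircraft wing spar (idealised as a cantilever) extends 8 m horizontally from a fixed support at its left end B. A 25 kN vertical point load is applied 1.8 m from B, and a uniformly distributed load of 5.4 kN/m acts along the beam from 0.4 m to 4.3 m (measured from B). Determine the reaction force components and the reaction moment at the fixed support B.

B_x = 0, B_y = 46.06 kN, M_B = 94.49 kN·m

Resultant of the distributed load: 5.4 × 3.9 = 21.06 kN at 2.35 m from B.
ΣF_x = 0: B_x = 0.
ΣF_y = 0: B_y − 25 − 5.4·3.9 = 0 → B_y = 46.06 kN.
ΣM about B: M_B − 25·1.8 − (5.4·3.9)·2.35 = 0 → M_B = 94.49 kN·m.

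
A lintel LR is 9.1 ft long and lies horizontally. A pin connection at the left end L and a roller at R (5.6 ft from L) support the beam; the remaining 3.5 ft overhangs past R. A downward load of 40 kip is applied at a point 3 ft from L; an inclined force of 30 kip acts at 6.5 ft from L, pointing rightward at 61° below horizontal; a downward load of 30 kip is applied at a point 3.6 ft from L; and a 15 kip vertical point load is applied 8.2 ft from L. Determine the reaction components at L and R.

L_x = -14.54 kip, L_y = 18.10 kip, R_y = 93.13 kip

Taking moments about L: R_y·5.6 − 40·3 − 30·sin61°·6.5 − 30·3.6 − 15·8.2 = 0 → R_y = 521.551/5.6 = 93.1341 ≈ 93.13 kip.
ΣF_y = 0: L_y + 93.1341 − 40 − 30·sin61° − 30 − 15 = 0 → L_y = 18.10 kip.
ΣF_x = 0: L_x + 30·cos61° = 0 → L_x = -14.54 kip.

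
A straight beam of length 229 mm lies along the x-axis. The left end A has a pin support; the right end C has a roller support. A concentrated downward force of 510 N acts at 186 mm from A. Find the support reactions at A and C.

A_x = 0, A_y = 95.76 N, C_y = 414.2 N

Taking moments about A: C_y·229 − 510·186 = 0 → C_y = 94860/229 = 414.236 ≈ 414.2 N.
ΣF_y = 0: A_y + 414.236 − 510 = 0 → A_y = 95.76 N.
ΣF_x = 0: no horizontal applied forces, so A_x = 0.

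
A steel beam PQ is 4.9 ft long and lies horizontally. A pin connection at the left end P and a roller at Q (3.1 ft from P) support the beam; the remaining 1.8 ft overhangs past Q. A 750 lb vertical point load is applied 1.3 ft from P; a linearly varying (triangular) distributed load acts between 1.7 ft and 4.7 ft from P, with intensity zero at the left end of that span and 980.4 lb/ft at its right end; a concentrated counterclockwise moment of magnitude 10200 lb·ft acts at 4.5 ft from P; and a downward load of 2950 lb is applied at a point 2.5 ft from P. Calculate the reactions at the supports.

Resultant of the triangular load: ½ × 980.4 × 3 = 1470.6 lb, acting at 3.7 ft from P (one-third of the span from the peak).
Taking moments about P: Q_y·3.1 − 750·1.3 − (½·980.4·3)·3.7 + 10200 − 2950·2.5 = 0 → Q_y = 3591.22/3.1 = 1158.46 ≈ 1158 lb.
ΣF_y = 0: P_y + 1158.46 − 750 − ½·980.4·3 − 2950 = 0 → P_y = 4012 lb.
ΣF_x = 0: no horizontal applied forces, so P_x = 0.

P_x = 0, P_y = 4012 lb, Q_y = 1158 lb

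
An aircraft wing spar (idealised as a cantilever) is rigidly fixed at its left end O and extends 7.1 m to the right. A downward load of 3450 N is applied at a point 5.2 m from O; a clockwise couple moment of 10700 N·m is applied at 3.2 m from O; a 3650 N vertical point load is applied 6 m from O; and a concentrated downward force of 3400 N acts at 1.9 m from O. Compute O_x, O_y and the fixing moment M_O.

O_x = 0, O_y = 10500 N, M_O = 57000 N·m

ΣF_x = 0: O_x = 0.
ΣF_y = 0: O_y − 3450 − 3650 − 3400 = 0 → O_y = 10500 N.
ΣM about O: M_O − 3450·5.2 − 10700 − 3650·6 − 3400·1.9 = 0 → M_O = 57000 N·m.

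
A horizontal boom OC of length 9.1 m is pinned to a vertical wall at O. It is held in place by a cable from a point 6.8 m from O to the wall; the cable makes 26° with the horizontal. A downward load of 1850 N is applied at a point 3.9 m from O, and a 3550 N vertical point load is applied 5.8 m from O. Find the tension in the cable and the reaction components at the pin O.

T = 9328 N, O_x = 8384 N, O_y = 1311 N

ΣM about O: T·sin26°·6.8 − 1850·3.9 − 3550·5.8 = 0 → T = 27805/(6.8·0.438371) = 9327.65 ≈ 9328 N.
ΣF_x = 0: O_x − T·cos26° = 0 → O_x = 9327.65 × 0.898794 = 8384 N.
ΣF_y = 0: O_y + T·sin26° − 1850 − 3550 = 0 → O_y = 5400 − 9327.65 × 0.438371 = 1311 N.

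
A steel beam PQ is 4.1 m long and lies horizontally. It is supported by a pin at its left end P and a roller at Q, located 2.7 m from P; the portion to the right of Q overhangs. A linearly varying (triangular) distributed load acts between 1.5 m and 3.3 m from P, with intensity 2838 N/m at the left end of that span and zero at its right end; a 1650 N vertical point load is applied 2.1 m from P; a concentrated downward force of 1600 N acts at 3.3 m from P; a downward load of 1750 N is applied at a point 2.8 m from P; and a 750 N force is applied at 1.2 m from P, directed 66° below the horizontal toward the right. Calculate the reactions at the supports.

Resultant of the triangular load: ½ × 2838 × 1.8 = 2554.2 N, acting at 2.1 m from P (one-third of the span from the peak).
Moments about P: Q_y·2.7 − (½·2838·1.8)·2.1 − 1650·2.1 − 1600·3.3 − 1750·2.8 − 750·sin66°·1.2 = 0 → Q_y = 19831/2.7 = 7344.81 ≈ 7345 N.
ΣF_y = 0: P_y + 7344.81 − ½·2838·1.8 − 1650 − 1600 − 1750 − 750·sin66° = 0 → P_y = 894.5 N.
ΣF_x = 0: P_x + 750·cos66° = 0 → P_x = -305.1 N.

P_x = -305.1 N, P_y = 894.5 N, Q_y = 7345 N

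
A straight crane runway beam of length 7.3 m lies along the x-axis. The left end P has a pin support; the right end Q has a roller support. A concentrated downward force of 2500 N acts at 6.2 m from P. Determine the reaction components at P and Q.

P_x = 0, P_y = 376.7 N, Q_y = 2123 N

Moments about P: Q_y·7.3 − 2500·6.2 = 0 → Q_y = 15500/7.3 = 2123.29 ≈ 2123 N.
ΣF_y = 0: P_y + 2123.29 − 2500 = 0 → P_y = 376.7 N.
ΣF_x = 0: no horizontal applied forces, so P_x = 0.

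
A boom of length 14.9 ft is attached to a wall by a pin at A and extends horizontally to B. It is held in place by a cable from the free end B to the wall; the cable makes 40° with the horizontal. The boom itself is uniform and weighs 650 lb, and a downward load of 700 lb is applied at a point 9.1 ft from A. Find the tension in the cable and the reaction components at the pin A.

ΣM about A: T·sin40°·14.9 − 650·7.45 − 700·9.1 = 0 → T = 11212.5/(14.9·0.642788) = 1170.71 ≈ 1171 lb.
ΣF_x = 0: A_x − T·cos40° = 0 → A_x = 1170.71 × 0.766044 = 896.8 lb.
ΣF_y = 0: A_y + T·sin40° − 650 − 700 = 0 → A_y = 1350 − 1170.71 × 0.642788 = 597.5 lb.

T = 1171 lb, A_x = 896.8 lb, A_y = 597.5 lb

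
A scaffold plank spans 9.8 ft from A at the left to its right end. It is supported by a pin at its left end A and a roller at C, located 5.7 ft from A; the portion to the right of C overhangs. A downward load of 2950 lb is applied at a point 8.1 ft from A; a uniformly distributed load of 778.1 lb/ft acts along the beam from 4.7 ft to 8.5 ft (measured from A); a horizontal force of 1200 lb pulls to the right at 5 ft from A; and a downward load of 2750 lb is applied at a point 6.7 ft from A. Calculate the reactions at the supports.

A_x = -1200 lb, A_y = -2191 lb, C_y = 10850 lb

Resultant of the distributed load: 778.1 × 3.8 = 2956.78 lb at 6.6 ft from A.
Taking moments about A: C_y·5.7 − 2950·8.1 − (778.1·3.8)·6.6 − 2750·6.7 = 0 → C_y = 61834.748/5.7 = 10848.2 ≈ 10850 lb.
ΣF_y = 0: A_y + 10848.2 − 2950 − 778.1·3.8 − 2750 = 0 → A_y = -2191 lb.
ΣF_x = 0: A_x + 1200 = 0 → A_x = -1200 lb.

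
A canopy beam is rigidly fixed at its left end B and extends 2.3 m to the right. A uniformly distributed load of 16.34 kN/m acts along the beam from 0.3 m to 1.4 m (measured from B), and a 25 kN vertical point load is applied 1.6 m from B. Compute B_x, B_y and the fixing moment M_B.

Resultant of the distributed load: 16.34 × 1.1 = 17.974 kN at 0.85 m from B.
ΣF_x = 0: B_x = 0.
ΣF_y = 0: B_y − 16.34·1.1 − 25 = 0 → B_y = 42.97 kN.
ΣM about B: M_B − (16.34·1.1)·0.85 − 25·1.6 = 0 → M_B = 55.28 kN·m.

B_x = 0, B_y = 42.97 kN, M_B = 55.28 kN·m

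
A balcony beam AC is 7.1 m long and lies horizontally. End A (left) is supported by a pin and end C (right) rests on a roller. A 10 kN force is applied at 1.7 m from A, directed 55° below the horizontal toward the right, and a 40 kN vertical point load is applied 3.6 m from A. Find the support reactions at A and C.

Taking moments about A: C_y·7.1 − 10·sin55°·1.7 − 40·3.6 = 0 → C_y = 157.926/7.1 = 22.2431 ≈ 22.24 kN.
ΣF_y = 0: A_y + 22.2431 − 10·sin55° − 40 = 0 → A_y = 25.95 kN.
ΣF_x = 0: A_x + 10·cos55° = 0 → A_x = -5.736 kN.

A_x = -5.736 kN, A_y = 25.95 kN, C_y = 22.24 kN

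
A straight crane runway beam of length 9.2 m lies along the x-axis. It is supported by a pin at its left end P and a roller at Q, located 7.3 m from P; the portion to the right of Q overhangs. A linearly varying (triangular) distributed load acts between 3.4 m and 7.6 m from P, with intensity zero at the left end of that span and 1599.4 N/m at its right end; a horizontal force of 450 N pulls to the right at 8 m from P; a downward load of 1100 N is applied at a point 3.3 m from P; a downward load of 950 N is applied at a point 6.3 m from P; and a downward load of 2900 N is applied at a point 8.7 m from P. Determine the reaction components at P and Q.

Resultant of the triangular load: ½ × 1599.4 × 4.2 = 3358.74 N, acting at 6.2 m from P (one-third of the span from the peak).
ΣM about P: Q_y·7.3 − (½·1599.4·4.2)·6.2 − 1100·3.3 − 950·6.3 − 2900·8.7 = 0 → Q_y = 55669.188/7.3 = 7625.92 ≈ 7626 N.
ΣF_y = 0: P_y + 7625.92 − ½·1599.4·4.2 − 1100 − 950 − 2900 = 0 → P_y = 682.8 N.
ΣF_x = 0: P_x + 450 = 0 → P_x = -450.0 N.

P_x = -450.0 N, P_y = 682.8 N, Q_y = 7626 N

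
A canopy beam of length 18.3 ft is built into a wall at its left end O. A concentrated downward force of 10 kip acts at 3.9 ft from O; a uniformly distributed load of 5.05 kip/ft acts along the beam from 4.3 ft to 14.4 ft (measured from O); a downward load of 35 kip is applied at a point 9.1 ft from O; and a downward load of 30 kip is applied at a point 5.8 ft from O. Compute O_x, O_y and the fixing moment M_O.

Resultant of the distributed load: 5.05 × 10.1 = 51.005 kip at 9.35 ft from O.
ΣF_x = 0: O_x = 0.
ΣF_y = 0: O_y − 10 − 5.05·10.1 − 35 − 30 = 0 → O_y = 126.0 kip.
ΣM about O: M_O − 10·3.9 − (5.05·10.1)·9.35 − 35·9.1 − 30·5.8 = 0 → M_O = 1008 kip·ft.

O_x = 0, O_y = 126.0 kip, M_O = 1008 kip·ft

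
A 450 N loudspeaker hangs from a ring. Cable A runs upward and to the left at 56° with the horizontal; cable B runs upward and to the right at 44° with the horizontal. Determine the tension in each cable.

T_A = 328.7 N, T_B = 255.5 N

ΣF_x = 0: −T_A·cos56° + T_B·cos44° = 0 → T_B = 0.77737·T_A.
ΣF_y = 0: T_A·sin56° + T_B·sin44° = 450.
Substitute: T_A·(0.829038 + 0.77737·0.694658) = 450 → T_A = 328.696 ≈ 328.7 N.
Then T_B = 0.77737 × 328.696 = 255.5 N.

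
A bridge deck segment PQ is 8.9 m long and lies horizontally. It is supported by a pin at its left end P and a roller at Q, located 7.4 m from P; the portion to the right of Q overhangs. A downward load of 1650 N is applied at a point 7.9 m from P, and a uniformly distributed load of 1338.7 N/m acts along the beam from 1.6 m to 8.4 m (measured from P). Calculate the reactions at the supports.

P_x = 0, P_y = 2841 N, Q_y = 7912 N

Resultant of the distributed load: 1338.7 × 6.8 = 9103.16 N at 5 m from P.
Moments about P: Q_y·7.4 − 1650·7.9 − (1338.7·6.8)·5 = 0 → Q_y = 58550.8/7.4 = 7912.27 ≈ 7912 N.
ΣF_y = 0: P_y + 7912.27 − 1650 − 1338.7·6.8 = 0 → P_y = 2841 N.
ΣF_x = 0: no horizontal applied forces, so P_x = 0.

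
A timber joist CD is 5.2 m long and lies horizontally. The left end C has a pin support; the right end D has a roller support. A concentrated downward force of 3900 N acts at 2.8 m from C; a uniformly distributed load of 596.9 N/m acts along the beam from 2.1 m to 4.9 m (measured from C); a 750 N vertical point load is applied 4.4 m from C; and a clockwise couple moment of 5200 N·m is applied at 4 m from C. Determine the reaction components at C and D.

C_x = 0, C_y = 1462 N, D_y = 4860 N

Resultant of the distributed load: 596.9 × 2.8 = 1671.32 N at 3.5 m from C.
Taking moments about C: D_y·5.2 − 3900·2.8 − (596.9·2.8)·3.5 − 750·4.4 − 5200 = 0 → D_y = 25269.62/5.2 = 4859.54 ≈ 4860 N.
ΣF_y = 0: C_y + 4859.54 − 3900 − 596.9·2.8 − 750 = 0 → C_y = 1462 N.
ΣF_x = 0: no horizontal applied forces, so C_x = 0.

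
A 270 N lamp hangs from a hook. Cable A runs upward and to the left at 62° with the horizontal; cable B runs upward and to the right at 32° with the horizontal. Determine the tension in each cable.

T_A = 229.5 N, T_B = 127.1 N

ΣF_x = 0: −T_A·cos62° + T_B·cos32° = 0 → T_B = 0.553591·T_A.
ΣF_y = 0: T_A·sin62° + T_B·sin32° = 270.
Substitute: T_A·(0.882948 + 0.553591·0.529919) = 270 → T_A = 229.532 ≈ 229.5 N.
Then T_B = 0.553591 × 229.532 = 127.1 N.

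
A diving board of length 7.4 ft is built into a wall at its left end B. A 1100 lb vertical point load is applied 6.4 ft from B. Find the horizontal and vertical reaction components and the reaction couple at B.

ΣF_x = 0: B_x = 0.
ΣF_y = 0: B_y − 1100 = 0 → B_y = 1100 lb.
ΣM about B: M_B − 1100·6.4 = 0 → M_B = 7040 lb·ft.

B_x = 0, B_y = 1100 lb, M_B = 7040 lb·ft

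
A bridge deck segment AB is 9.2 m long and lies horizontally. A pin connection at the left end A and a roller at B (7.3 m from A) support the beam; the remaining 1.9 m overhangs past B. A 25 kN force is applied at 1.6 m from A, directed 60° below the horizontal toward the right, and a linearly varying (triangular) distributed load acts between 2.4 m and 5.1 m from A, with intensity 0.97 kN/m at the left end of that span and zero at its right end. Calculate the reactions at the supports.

A_x = -12.50 kN, A_y = 17.62 kN, B_y = 5.337 kN

Resultant of the triangular load: ½ × 0.97 × 2.7 = 1.3095 kN, acting at 3.3 m from A (one-third of the span from the peak).
Moments about A: B_y·7.3 − 25·sin60°·1.6 − (½·0.97·2.7)·3.3 = 0 → B_y = 38.9624/7.3 = 5.33732 ≈ 5.337 kN.
ΣF_y = 0: A_y + 5.33732 − 25·sin60° − ½·0.97·2.7 = 0 → A_y = 17.62 kN.
ΣF_x = 0: A_x + 25·cos60° = 0 → A_x = -12.50 kN.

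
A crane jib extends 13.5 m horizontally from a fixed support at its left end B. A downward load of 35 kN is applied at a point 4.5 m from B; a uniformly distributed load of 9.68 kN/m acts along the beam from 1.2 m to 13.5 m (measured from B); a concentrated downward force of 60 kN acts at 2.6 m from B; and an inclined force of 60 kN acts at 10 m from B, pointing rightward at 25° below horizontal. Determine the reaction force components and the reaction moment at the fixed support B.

Resultant of the distributed load: 9.68 × 12.3 = 119.064 kN at 7.35 m from B.
ΣF_x = 0: B_x + 60·cos25° = 0 → B_x = -54.38 kN.
ΣF_y = 0: B_y − 35 − 9.68·12.3 − 60 − 60·sin25° = 0 → B_y = 239.4 kN.
ΣM about B: M_B − 35·4.5 − (9.68·12.3)·7.35 − 60·2.6 − 60·sin25°·10 = 0 → M_B = 1442 kN·m.

B_x = -54.38 kN, B_y = 239.4 kN, M_B = 1442 kN·m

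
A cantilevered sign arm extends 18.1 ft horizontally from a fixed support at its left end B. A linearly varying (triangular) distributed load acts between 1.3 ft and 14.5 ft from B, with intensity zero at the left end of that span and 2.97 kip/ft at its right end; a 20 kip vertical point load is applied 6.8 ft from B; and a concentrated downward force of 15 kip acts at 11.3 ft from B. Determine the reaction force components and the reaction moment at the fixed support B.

Resultant of the triangular load: ½ × 2.97 × 13.2 = 19.602 kip, acting at 10.1 ft from B (one-third of the span from the peak).
ΣF_x = 0: B_x = 0.
ΣF_y = 0: B_y − ½·2.97·13.2 − 20 − 15 = 0 → B_y = 54.60 kip.
ΣM about B: M_B − (½·2.97·13.2)·10.1 − 20·6.8 − 15·11.3 = 0 → M_B = 503.5 kip·ft.

B_x = 0, B_y = 54.60 kip, M_B = 503.5 kip·ft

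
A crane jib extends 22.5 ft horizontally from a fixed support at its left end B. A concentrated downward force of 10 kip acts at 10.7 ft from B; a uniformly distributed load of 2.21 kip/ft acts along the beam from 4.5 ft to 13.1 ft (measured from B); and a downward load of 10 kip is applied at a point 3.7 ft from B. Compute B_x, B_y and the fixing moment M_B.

Resultant of the distributed load: 2.21 × 8.6 = 19.006 kip at 8.8 ft from B.
ΣF_x = 0: B_x = 0.
ΣF_y = 0: B_y − 10 − 2.21·8.6 − 10 = 0 → B_y = 39.01 kip.
ΣM about B: M_B − 10·10.7 − (2.21·8.6)·8.8 − 10·3.7 = 0 → M_B = 311.3 kip·ft.

B_x = 0, B_y = 39.01 kip, M_B = 311.3 kip·ft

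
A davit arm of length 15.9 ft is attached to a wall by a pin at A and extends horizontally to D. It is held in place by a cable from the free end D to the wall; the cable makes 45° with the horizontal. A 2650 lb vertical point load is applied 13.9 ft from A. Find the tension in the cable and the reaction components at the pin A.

T = 3276 lb, A_x = 2317 lb, A_y = 333.3 lb

ΣM about A: T·sin45°·15.9 − 2650·13.9 = 0 → T = 36835/(15.9·0.707107) = 3276.26 ≈ 3276 lb.
ΣF_x = 0: A_x − T·cos45° = 0 → A_x = 3276.26 × 0.707107 = 2317 lb.
ΣF_y = 0: A_y + T·sin45° − 2650 = 0 → A_y = 2650 − 3276.26 × 0.707107 = 333.3 lb.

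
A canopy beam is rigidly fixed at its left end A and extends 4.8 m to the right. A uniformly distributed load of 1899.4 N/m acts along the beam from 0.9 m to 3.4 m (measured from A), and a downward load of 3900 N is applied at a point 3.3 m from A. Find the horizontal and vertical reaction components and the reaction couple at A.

A_x = 0, A_y = 8648 N, M_A = 23080 N·m

Resultant of the distributed load: 1899.4 × 2.5 = 4748.5 N at 2.15 m from A.
ΣF_x = 0: A_x = 0.
ΣF_y = 0: A_y − 1899.4·2.5 − 3900 = 0 → A_y = 8648 N.
ΣM about A: M_A − (1899.4·2.5)·2.15 − 3900·3.3 = 0 → M_A = 23080 N·m.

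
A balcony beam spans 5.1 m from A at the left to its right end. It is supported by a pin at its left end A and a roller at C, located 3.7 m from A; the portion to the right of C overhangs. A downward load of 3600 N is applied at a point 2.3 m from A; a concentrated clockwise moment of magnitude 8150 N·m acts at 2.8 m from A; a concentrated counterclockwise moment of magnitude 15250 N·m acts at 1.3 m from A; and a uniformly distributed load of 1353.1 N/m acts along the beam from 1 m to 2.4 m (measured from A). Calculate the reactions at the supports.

Resultant of the distributed load: 1353.1 × 1.4 = 1894.34 N at 1.7 m from A.
Taking moments about A: C_y·3.7 − 3600·2.3 − 8150 + 15250 − (1353.1·1.4)·1.7 = 0 → C_y = 4400.378/3.7 = 1189.29 ≈ 1189 N.
ΣF_y = 0: A_y + 1189.29 − 3600 − 1353.1·1.4 = 0 → A_y = 4305 N.
ΣF_x = 0: no horizontal applied forces, so A_x = 0.

A_x = 0, A_y = 4305 N, C_y = 1189 N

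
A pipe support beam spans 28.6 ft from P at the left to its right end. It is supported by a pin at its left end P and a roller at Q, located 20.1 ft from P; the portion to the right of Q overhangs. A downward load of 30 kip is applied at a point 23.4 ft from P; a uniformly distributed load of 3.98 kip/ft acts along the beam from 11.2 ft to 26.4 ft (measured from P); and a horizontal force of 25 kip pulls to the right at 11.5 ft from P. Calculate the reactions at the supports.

P_x = -25.00 kip, P_y = -1.013 kip, Q_y = 91.51 kip

Resultant of the distributed load: 3.98 × 15.2 = 60.496 kip at 18.8 ft from P.
Moments about P: Q_y·20.1 − 30·23.4 − (3.98·15.2)·18.8 = 0 → Q_y = 1839.3248/20.1 = 91.5087 ≈ 91.51 kip.
ΣF_y = 0: P_y + 91.5087 − 30 − 3.98·15.2 = 0 → P_y = -1.013 kip.
ΣF_x = 0: P_x + 25 = 0 → P_x = -25.00 kip.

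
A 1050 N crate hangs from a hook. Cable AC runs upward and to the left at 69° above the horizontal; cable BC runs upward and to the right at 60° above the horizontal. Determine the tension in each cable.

T_AC = 675.5 N, T_BC = 484.2 N

ΣF_x = 0: −T_AC·cos69° + T_BC·cos60° = 0 → T_BC = 0.716736·T_AC.
ΣF_y = 0: T_AC·sin69° + T_BC·sin60° = 1050.
Substitute: T_AC·(0.93358 + 0.716736·0.866025) = 1050 → T_AC = 675.549 ≈ 675.5 N.
Then T_BC = 0.716736 × 675.549 = 484.2 N.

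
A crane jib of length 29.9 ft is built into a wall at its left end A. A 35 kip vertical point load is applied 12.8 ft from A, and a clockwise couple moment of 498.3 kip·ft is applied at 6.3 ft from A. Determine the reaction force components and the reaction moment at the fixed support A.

A_x = 0, A_y = 35.00 kip, M_A = 946.3 kip·ft

ΣF_x = 0: A_x = 0.
ΣF_y = 0: A_y − 35 = 0 → A_y = 35.00 kip.
ΣM about A: M_A − 35·12.8 − 498.3 = 0 → M_A = 946.3 kip·ft.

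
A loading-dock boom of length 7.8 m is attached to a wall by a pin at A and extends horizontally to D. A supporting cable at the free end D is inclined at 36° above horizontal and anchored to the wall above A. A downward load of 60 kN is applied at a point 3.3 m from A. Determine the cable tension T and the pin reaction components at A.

ΣM about A: T·sin36°·7.8 − 60·3.3 = 0 → T = 198/(7.8·0.587785) = 43.1869 ≈ 43.19 kN.
ΣF_x = 0: A_x − T·cos36° = 0 → A_x = 43.1869 × 0.809017 = 34.94 kN.
ΣF_y = 0: A_y + T·sin36° − 60 = 0 → A_y = 60 − 43.1869 × 0.587785 = 34.62 kN.

T = 43.19 kN, A_x = 34.94 kN, A_y = 34.62 kN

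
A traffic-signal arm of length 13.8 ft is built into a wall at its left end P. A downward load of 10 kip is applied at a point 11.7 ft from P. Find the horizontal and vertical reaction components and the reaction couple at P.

P_x = 0, P_y = 10.00 kip, M_P = 117.0 kip·ft

ΣF_x = 0: P_x = 0.
ΣF_y = 0: P_y − 10 = 0 → P_y = 10.00 kip.
ΣM about P: M_P − 10·11.7 = 0 → M_P = 117.0 kip·ft.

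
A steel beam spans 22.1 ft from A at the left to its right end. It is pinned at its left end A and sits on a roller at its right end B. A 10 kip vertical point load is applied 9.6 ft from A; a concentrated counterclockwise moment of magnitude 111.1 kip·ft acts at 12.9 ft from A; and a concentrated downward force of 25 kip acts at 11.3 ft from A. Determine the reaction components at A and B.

A_x = 0, A_y = 22.90 kip, B_y = 12.10 kip

Moments about A: B_y·22.1 − 10·9.6 + 111.1 − 25·11.3 = 0 → B_y = 267.4/22.1 = 12.0995 ≈ 12.10 kip.
ΣF_y = 0: A_y + 12.0995 − 10 − 25 = 0 → A_y = 22.90 kip.
ΣF_x = 0: no horizontal applied forces, so A_x = 0.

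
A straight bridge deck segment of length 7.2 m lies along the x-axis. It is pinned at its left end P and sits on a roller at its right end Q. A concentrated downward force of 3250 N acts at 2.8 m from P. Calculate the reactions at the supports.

Moments about P: Q_y·7.2 − 3250·2.8 = 0 → Q_y = 9100/7.2 = 1263.89 ≈ 1264 N.
ΣF_y = 0: P_y + 1263.89 − 3250 = 0 → P_y = 1986 N.
ΣF_x = 0: no horizontal applied forces, so P_x = 0.

P_x = 0, P_y = 1986 N, Q_y = 1264 N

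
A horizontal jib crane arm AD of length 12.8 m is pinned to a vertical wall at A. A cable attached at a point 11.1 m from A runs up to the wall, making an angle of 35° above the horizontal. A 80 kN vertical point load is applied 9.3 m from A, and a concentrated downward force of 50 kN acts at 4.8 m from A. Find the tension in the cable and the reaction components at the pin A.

T = 154.6 kN, A_x = 126.6 kN, A_y = 41.35 kN

ΣM about A: T·sin35°·11.1 − 80·9.3 − 50·4.8 = 0 → T = 984/(11.1·0.573576) = 154.554 ≈ 154.6 kN.
ΣF_x = 0: A_x − T·cos35° = 0 → A_x = 154.554 × 0.819152 = 126.6 kN.
ΣF_y = 0: A_y + T·sin35° − 80 − 50 = 0 → A_y = 130 − 154.554 × 0.573576 = 41.35 kN.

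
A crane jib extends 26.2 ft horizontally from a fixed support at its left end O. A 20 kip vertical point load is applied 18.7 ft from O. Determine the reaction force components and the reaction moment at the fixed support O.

O_x = 0, O_y = 20.00 kip, M_O = 374.0 kip·ft

ΣF_x = 0: O_x = 0.
ΣF_y = 0: O_y − 20 = 0 → O_y = 20.00 kip.
ΣM about O: M_O − 20·18.7 = 0 → M_O = 374.0 kip·ft.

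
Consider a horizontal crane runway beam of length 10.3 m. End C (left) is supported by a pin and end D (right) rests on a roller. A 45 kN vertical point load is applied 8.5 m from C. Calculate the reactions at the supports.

Moments about C: D_y·10.3 − 45·8.5 = 0 → D_y = 382.5/10.3 = 37.1359 ≈ 37.14 kN.
ΣF_y = 0: C_y + 37.1359 − 45 = 0 → C_y = 7.864 kN.
ΣF_x = 0: no horizontal applied forces, so C_x = 0.

C_x = 0, C_y = 7.864 kN, D_y = 37.14 kN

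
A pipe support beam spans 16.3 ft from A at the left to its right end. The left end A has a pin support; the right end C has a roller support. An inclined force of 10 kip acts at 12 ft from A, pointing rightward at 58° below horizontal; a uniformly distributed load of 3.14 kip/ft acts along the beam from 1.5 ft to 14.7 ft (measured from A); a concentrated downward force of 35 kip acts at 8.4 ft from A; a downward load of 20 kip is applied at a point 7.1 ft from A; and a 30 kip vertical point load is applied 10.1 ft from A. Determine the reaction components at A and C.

A_x = -5.299 kip, A_y = 62.75 kip, C_y = 72.18 kip

Resultant of the distributed load: 3.14 × 13.2 = 41.448 kip at 8.1 ft from A.
Taking moments about A: C_y·16.3 − 10·sin58°·12 − (3.14·13.2)·8.1 − 35·8.4 − 20·7.1 − 30·10.1 = 0 → C_y = 1176.49/16.3 = 72.1773 ≈ 72.18 kip.
ΣF_y = 0: A_y + 72.1773 − 10·sin58° − 3.14·13.2 − 35 − 20 − 30 = 0 → A_y = 62.75 kip.
ΣF_x = 0: A_x + 10·cos58° = 0 → A_x = -5.299 kip.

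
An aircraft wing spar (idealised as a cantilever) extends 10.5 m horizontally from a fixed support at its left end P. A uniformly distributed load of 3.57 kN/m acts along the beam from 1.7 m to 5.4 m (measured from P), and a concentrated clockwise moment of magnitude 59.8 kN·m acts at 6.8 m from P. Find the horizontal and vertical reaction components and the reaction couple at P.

Resultant of the distributed load: 3.57 × 3.7 = 13.209 kN at 3.55 m from P.
ΣF_x = 0: P_x = 0.
ΣF_y = 0: P_y − 3.57·3.7 = 0 → P_y = 13.21 kN.
ΣM about P: M_P − (3.57·3.7)·3.55 − 59.8 = 0 → M_P = 106.7 kN·m.

P_x = 0, P_y = 13.21 kN, M_P = 106.7 kN·m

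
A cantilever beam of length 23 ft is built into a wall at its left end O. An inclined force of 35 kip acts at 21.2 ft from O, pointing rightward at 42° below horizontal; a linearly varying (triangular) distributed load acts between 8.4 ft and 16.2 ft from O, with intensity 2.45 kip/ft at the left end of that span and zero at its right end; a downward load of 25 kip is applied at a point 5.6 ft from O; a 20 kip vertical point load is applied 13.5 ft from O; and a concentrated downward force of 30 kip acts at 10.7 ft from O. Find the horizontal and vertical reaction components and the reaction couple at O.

Resultant of the triangular load: ½ × 2.45 × 7.8 = 9.555 kip, acting at 11 ft from O (one-third of the span from the peak).
ΣF_x = 0: O_x + 35·cos42° = 0 → O_x = -26.01 kip.
ΣF_y = 0: O_y − 35·sin42° − ½·2.45·7.8 − 25 − 20 − 30 = 0 → O_y = 108.0 kip.
ΣM about O: M_O − 35·sin42°·21.2 − (½·2.45·7.8)·11 − 25·5.6 − 20·13.5 − 30·10.7 = 0 → M_O = 1333 kip·ft.

O_x = -26.01 kip, O_y = 108.0 kip, M_O = 1333 kip·ft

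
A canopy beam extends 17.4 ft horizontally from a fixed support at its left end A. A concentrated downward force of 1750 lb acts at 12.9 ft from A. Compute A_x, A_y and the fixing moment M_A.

ΣF_x = 0: A_x = 0.
ΣF_y = 0: A_y − 1750 = 0 → A_y = 1750 lb.
ΣM about A: M_A − 1750·12.9 = 0 → M_A = 22580 lb·ft.

A_x = 0, A_y = 1750 lb, M_A = 22580 lb·ft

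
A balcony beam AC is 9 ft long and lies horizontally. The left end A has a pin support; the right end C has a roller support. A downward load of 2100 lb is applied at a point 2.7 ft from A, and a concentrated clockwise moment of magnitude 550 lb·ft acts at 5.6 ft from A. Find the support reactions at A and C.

A_x = 0, A_y = 1409 lb, C_y = 691.1 lb

ΣM about A: C_y·9 − 2100·2.7 − 550 = 0 → C_y = 6220/9 = 691.111 ≈ 691.1 lb.
ΣF_y = 0: A_y + 691.111 − 2100 = 0 → A_y = 1409 lb.
ΣF_x = 0: no horizontal applied forces, so A_x = 0.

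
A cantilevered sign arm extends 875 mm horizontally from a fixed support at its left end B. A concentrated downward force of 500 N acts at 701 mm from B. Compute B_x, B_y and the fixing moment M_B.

B_x = 0, B_y = 500.0 N, M_B = 350500 N·mm

ΣF_x = 0: B_x = 0.
ΣF_y = 0: B_y − 500 = 0 → B_y = 500.0 N.
ΣM about B: M_B − 500·701 = 0 → M_B = 350500 N·mm.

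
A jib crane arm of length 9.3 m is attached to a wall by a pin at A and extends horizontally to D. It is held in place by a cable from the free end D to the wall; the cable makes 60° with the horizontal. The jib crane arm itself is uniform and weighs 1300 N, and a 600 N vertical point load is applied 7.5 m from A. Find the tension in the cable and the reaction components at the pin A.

ΣM about A: T·sin60°·9.3 − 1300·4.65 − 600·7.5 = 0 → T = 10545/(9.3·0.866025) = 1309.28 ≈ 1309 N.
ΣF_x = 0: A_x − T·cos60° = 0 → A_x = 1309.28 × 0.5 = 654.6 N.
ΣF_y = 0: A_y + T·sin60° − 1300 − 600 = 0 → A_y = 1900 − 1309.28 × 0.866025 = 766.1 N.

T = 1309 N, A_x = 654.6 N, A_y = 766.1 N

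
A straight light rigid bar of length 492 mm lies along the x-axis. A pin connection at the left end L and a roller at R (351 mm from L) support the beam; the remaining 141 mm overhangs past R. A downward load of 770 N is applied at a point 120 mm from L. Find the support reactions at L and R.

Moments about L: R_y·351 − 770·120 = 0 → R_y = 92400/351 = 263.248 ≈ 263.2 N.
ΣF_y = 0: L_y + 263.248 − 770 = 0 → L_y = 506.8 N.
ΣF_x = 0: no horizontal applied forces, so L_x = 0.

L_x = 0, L_y = 506.8 N, R_y = 263.2 N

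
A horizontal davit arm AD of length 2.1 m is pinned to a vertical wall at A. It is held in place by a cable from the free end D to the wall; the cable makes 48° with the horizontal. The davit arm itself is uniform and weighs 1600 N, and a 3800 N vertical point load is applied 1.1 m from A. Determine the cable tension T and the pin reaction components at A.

ΣM about A: T·sin48°·2.1 − 1600·1.05 − 3800·1.1 = 0 → T = 5860/(2.1·0.743145) = 3754.96 ≈ 3755 N.
ΣF_x = 0: A_x − T·cos48° = 0 → A_x = 3754.96 × 0.669131 = 2513 N.
ΣF_y = 0: A_y + T·sin48° − 1600 − 3800 = 0 → A_y = 5400 − 3754.96 × 0.743145 = 2610 N.

T = 3755 N, A_x = 2513 N, A_y = 2610 N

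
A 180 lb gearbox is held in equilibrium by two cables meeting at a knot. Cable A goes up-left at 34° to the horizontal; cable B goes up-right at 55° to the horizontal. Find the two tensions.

T_A = 103.3 lb, T_B = 149.2 lb

ΣF_x = 0: −T_A·cos34° + T_B·cos55° = 0 → T_B = 1.44538·T_A.
ΣF_y = 0: T_A·sin34° + T_B·sin55° = 180.
Substitute: T_A·(0.559193 + 1.44538·0.819152) = 180 → T_A = 103.26 ≈ 103.3 lb.
Then T_B = 1.44538 × 103.26 = 149.2 lb.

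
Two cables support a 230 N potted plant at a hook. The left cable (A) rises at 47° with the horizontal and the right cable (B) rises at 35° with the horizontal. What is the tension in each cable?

T_A = 190.3 N, T_B = 158.4 N

ΣF_x = 0: −T_A·cos47° + T_B·cos35° = 0 → T_B = 0.832566·T_A.
ΣF_y = 0: T_A·sin47° + T_B·sin35° = 230.
Substitute: T_A·(0.731354 + 0.832566·0.573576) = 230 → T_A = 190.257 ≈ 190.3 N.
Then T_B = 0.832566 × 190.257 = 158.4 N.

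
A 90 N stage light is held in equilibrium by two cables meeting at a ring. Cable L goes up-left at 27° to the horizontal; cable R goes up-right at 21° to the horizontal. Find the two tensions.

ΣF_x = 0: −T_L·cos27° + T_R·cos21° = 0 → T_R = 0.954397·T_L.
ΣF_y = 0: T_L·sin27° + T_R·sin21° = 90.
Substitute: T_L·(0.45399 + 0.954397·0.358368) = 90 → T_L = 113.063 ≈ 113.1 N.
Then T_R = 0.954397 × 113.063 = 107.9 N.

T_L = 113.1 N, T_R = 107.9 N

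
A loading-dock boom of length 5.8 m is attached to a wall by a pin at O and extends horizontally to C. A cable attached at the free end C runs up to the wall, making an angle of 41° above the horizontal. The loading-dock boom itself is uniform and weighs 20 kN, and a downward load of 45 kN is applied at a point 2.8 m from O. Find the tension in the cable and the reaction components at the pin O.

ΣM about O: T·sin41°·5.8 − 20·2.9 − 45·2.8 = 0 → T = 184/(5.8·0.656059) = 48.3556 ≈ 48.36 kN.
ΣF_x = 0: O_x − T·cos41° = 0 → O_x = 48.3556 × 0.75471 = 36.49 kN.
ΣF_y = 0: O_y + T·sin41° − 20 − 45 = 0 → O_y = 65 − 48.3556 × 0.656059 = 33.28 kN.

T = 48.36 kN, O_x = 36.49 kN, O_y = 33.28 kN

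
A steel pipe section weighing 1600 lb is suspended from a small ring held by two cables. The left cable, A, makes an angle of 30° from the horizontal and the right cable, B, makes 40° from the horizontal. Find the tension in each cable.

ΣF_x = 0: −T_A·cos30° + T_B·cos40° = 0 → T_B = 1.13052·T_A.
ΣF_y = 0: T_A·sin30° + T_B·sin40° = 1600.
Substitute: T_A·(0.5 + 1.13052·0.642788) = 1600 → T_A = 1304.33 ≈ 1304 lb.
Then T_B = 1.13052 × 1304.33 = 1475 lb.

T_A = 1304 lb, T_B = 1475 lb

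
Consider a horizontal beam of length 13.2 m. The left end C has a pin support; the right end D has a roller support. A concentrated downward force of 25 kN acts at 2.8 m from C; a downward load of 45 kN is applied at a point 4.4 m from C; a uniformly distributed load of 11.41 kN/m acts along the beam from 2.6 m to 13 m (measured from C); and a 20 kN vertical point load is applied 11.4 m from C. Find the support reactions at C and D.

C_x = 0, C_y = 101.0 kN, D_y = 107.7 kN

Resultant of the distributed load: 11.41 × 10.4 = 118.664 kN at 7.8 m from C.
ΣM about C: D_y·13.2 − 25·2.8 − 45·4.4 − (11.41·10.4)·7.8 − 20·11.4 = 0 → D_y = 1421.5792/13.2 = 107.695 ≈ 107.7 kN.
ΣF_y = 0: C_y + 107.695 − 25 − 45 − 11.41·10.4 − 20 = 0 → C_y = 101.0 kN.
ΣF_x = 0: no horizontal applied forces, so C_x = 0.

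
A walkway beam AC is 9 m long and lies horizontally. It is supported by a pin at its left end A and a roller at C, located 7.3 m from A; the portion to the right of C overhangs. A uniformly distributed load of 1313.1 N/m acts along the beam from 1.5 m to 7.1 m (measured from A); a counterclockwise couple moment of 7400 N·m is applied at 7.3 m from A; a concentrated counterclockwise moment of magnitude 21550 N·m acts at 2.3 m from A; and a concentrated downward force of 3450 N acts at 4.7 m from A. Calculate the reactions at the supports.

Resultant of the distributed load: 1313.1 × 5.6 = 7353.36 N at 4.3 m from A.
Taking moments about A: C_y·7.3 − (1313.1·5.6)·4.3 + 7400 + 21550 − 3450·4.7 = 0 → C_y = 18884.448/7.3 = 2586.91 ≈ 2587 N.
ΣF_y = 0: A_y + 2586.91 − 1313.1·5.6 − 3450 = 0 → A_y = 8216 N.
ΣF_x = 0: no horizontal applied forces, so A_x = 0.

A_x = 0, A_y = 8216 N, C_y = 2587 N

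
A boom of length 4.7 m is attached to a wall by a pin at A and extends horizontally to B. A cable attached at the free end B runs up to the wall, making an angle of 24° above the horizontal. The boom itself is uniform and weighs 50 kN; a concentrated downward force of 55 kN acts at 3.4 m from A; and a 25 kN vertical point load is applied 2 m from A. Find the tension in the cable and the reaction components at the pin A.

ΣM about A: T·sin24°·4.7 − 50·2.35 − 55·3.4 − 25·2 = 0 → T = 354.5/(4.7·0.406737) = 185.441 ≈ 185.4 kN.
ΣF_x = 0: A_x − T·cos24° = 0 → A_x = 185.441 × 0.913545 = 169.4 kN.
ΣF_y = 0: A_y + T·sin24° − 50 − 55 − 25 = 0 → A_y = 130 − 185.441 × 0.406737 = 54.57 kN.

T = 185.4 kN, A_x = 169.4 kN, A_y = 54.57 kN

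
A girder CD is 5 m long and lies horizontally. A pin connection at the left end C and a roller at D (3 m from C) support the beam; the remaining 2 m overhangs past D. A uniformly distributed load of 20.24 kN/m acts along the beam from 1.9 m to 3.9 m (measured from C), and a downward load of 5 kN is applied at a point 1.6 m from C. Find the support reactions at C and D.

C_x = 0, C_y = 3.683 kN, D_y = 41.80 kN

Resultant of the distributed load: 20.24 × 2 = 40.48 kN at 2.9 m from C.
Taking moments about C: D_y·3 − (20.24·2)·2.9 − 5·1.6 = 0 → D_y = 125.392/3 = 41.7973 ≈ 41.80 kN.
ΣF_y = 0: C_y + 41.7973 − 20.24·2 − 5 = 0 → C_y = 3.683 kN.
ΣF_x = 0: no horizontal applied forces, so C_x = 0.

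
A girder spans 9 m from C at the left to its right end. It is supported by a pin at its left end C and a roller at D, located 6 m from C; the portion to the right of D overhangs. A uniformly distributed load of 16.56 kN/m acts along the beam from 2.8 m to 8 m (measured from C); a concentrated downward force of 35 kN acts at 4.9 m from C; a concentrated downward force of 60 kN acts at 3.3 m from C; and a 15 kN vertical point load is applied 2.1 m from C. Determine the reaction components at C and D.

Resultant of the distributed load: 16.56 × 5.2 = 86.112 kN at 5.4 m from C.
Taking moments about C: D_y·6 − (16.56·5.2)·5.4 − 35·4.9 − 60·3.3 − 15·2.1 = 0 → D_y = 866.0048/6 = 144.334 ≈ 144.3 kN.
ΣF_y = 0: C_y + 144.334 − 16.56·5.2 − 35 − 60 − 15 = 0 → C_y = 51.78 kN.
ΣF_x = 0: no horizontal applied forces, so C_x = 0.

C_x = 0, C_y = 51.78 kN, D_y = 144.3 kN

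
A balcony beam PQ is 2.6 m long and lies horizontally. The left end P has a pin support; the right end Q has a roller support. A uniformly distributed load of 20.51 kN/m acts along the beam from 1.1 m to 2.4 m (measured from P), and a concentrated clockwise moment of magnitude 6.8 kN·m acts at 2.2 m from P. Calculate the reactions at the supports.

P_x = 0, P_y = 6.101 kN, Q_y = 20.56 kN

Resultant of the distributed load: 20.51 × 1.3 = 26.663 kN at 1.75 m from P.
Taking moments about P: Q_y·2.6 − (20.51·1.3)·1.75 − 6.8 = 0 → Q_y = 53.46025/2.6 = 20.5616 ≈ 20.56 kN.
ΣF_y = 0: P_y + 20.5616 − 20.51·1.3 = 0 → P_y = 6.101 kN.
ΣF_x = 0: no horizontal applied forces, so P_x = 0.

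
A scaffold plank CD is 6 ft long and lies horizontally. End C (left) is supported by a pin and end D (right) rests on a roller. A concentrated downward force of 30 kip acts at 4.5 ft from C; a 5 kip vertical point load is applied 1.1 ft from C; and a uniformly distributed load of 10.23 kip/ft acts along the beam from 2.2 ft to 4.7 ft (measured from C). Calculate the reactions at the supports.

C_x = 0, C_y = 22.45 kip, D_y = 38.12 kip

Resultant of the distributed load: 10.23 × 2.5 = 25.575 kip at 3.45 ft from C.
Taking moments about C: D_y·6 − 30·4.5 − 5·1.1 − (10.23·2.5)·3.45 = 0 → D_y = 228.73375/6 = 38.1223 ≈ 38.12 kip.
ΣF_y = 0: C_y + 38.1223 − 30 − 5 − 10.23·2.5 = 0 → C_y = 22.45 kip.
ΣF_x = 0: no horizontal applied forces, so C_x = 0.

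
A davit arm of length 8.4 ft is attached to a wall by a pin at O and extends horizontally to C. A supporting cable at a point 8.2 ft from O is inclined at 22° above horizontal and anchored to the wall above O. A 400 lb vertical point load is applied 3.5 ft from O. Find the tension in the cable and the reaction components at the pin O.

ΣM about O: T·sin22°·8.2 − 400·3.5 = 0 → T = 1400/(8.2·0.374607) = 455.762 ≈ 455.8 lb.
ΣF_x = 0: O_x − T·cos22° = 0 → O_x = 455.762 × 0.927184 = 422.6 lb.
ΣF_y = 0: O_y + T·sin22° − 400 = 0 → O_y = 400 − 455.762 × 0.374607 = 229.3 lb.

T = 455.8 lb, O_x = 422.6 lb, O_y = 229.3 lb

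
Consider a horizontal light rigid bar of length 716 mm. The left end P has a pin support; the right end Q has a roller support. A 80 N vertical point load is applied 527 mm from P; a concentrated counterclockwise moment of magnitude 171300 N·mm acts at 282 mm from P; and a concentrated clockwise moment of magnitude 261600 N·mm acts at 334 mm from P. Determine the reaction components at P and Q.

P_x = 0, P_y = -105.0 N, Q_y = 185.0 N

Moments about P: Q_y·716 − 80·527 + 171300 − 261600 = 0 → Q_y = 132460/716 = 185.0 N.
ΣF_y = 0: P_y + 185 − 80 = 0 → P_y = -105.0 N.
ΣF_x = 0: no horizontal applied forces, so P_x = 0.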